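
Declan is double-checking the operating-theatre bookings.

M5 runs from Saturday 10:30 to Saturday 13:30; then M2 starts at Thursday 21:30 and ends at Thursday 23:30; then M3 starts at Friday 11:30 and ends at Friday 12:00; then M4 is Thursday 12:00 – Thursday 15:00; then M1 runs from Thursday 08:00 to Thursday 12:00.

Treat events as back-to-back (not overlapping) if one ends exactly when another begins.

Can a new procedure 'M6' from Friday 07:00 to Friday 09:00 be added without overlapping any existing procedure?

Yes — the slot is free

M1: ends Thursday 12:00 at or before M6 starts Friday 07:00 → clear.
M4: ends Thursday 15:00 at or before M6 starts Friday 07:00 → clear.
M2: ends Thursday 23:30 at or before M6 starts Friday 07:00 → clear.
M3: starts Friday 11:30 at or after M6 ends Friday 09:00 → clear.
M5: starts Saturday 10:30 at or after M6 ends Friday 09:00 → clear.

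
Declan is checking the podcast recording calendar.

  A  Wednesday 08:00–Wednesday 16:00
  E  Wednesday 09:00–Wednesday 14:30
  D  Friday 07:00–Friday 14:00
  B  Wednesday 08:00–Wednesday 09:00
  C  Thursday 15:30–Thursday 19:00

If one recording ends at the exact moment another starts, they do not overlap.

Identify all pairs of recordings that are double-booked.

A & B, A & E

Check each pair: they overlap iff neither finishes before the other starts.
Sorted by start: A, B, E, C, D.
B starts before A ends → A and B overlap.
E starts before A ends → A and E overlap.
C starts after A ends, so A has no further overlaps.
E starts exactly when B ends (back-to-back, no overlap), so B has no further overlaps.
C starts after E ends, so E has no further overlaps.
D starts after C ends.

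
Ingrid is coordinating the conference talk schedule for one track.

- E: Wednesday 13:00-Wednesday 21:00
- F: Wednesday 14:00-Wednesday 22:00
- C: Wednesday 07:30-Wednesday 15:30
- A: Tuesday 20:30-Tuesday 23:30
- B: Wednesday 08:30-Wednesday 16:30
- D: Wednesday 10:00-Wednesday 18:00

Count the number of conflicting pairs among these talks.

10

Sorted by start: A, C, B, D, E, F.
C starts after A ends, so nothing later overlaps A either.
B starts before C ends → C and B overlap.
D starts before C ends → C and D overlap.
E starts before C ends → C and E overlap.
F starts before C ends → C and F overlap.
D starts before B ends → B and D overlap.
E starts before B ends → B and E overlap.
F starts before B ends → B and F overlap.
E starts before D ends → D and E overlap.
F starts before D ends → D and F overlap.
F starts before E ends → E and F overlap.
Overlapping pairs: B & C, B & D, B & E, B & F, C & D, C & E, C & F, D & E, D & F, E & F — 10 in total.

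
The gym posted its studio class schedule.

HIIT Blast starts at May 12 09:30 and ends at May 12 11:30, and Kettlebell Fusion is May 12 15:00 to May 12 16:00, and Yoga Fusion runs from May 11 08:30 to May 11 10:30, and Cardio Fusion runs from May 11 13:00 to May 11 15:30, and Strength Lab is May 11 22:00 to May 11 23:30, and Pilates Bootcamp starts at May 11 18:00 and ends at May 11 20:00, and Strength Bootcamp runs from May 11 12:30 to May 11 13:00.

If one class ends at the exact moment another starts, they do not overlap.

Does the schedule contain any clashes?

Check each pair: they overlap iff neither finishes before the other starts.
Sorted by start: Yoga Fusion, Strength Bootcamp, Cardio Fusion, Pilates Bootcamp, Strength Lab, HIIT Blast, Kettlebell Fusion.
Strength Bootcamp starts after Yoga Fusion ends; Yoga Fusion is clear from here.
Cardio Fusion starts exactly when Strength Bootcamp ends (back-to-back, no overlap); Strength Bootcamp is clear from here.
Pilates Bootcamp starts after Cardio Fusion ends; Cardio Fusion is clear from here.
Strength Lab starts after Pilates Bootcamp ends; Pilates Bootcamp is clear from here.
HIIT Blast starts after Strength Lab ends; Strength Lab is clear from here.
Kettlebell Fusion starts after HIIT Blast ends.
Every pair is clear; the schedule has no overlaps.

No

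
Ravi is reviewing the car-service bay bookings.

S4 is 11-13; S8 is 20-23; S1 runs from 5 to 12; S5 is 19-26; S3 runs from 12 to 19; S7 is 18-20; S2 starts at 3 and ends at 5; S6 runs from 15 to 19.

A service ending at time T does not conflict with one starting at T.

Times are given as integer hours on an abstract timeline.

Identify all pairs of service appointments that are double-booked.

S1 & S4, S3 & S4, S3 & S6, S3 & S7, S5 & S7, S5 & S8, S6 & S7

Sorted by start: S2, S1, S4, S3, S6, S7, S5, S8.
S1 starts exactly when S2 ends (back-to-back, no overlap); S2 is clear from here.
S4 starts before S1 ends → S1 and S4 overlap.
S3 starts exactly when S1 ends (back-to-back, no overlap); S1 is clear from here.
S3 starts before S4 ends → S4 and S3 overlap.
S6 starts after S4 ends; S4 is clear from here.
S6 starts before S3 ends → S3 and S6 overlap.
S7 starts before S3 ends → S3 and S7 overlap.
S5 starts exactly when S3 ends (back-to-back, no overlap); S3 is clear from here.
S7 starts before S6 ends → S6 and S7 overlap.
S5 starts exactly when S6 ends (back-to-back, no overlap); S6 is clear from here.
S5 starts before S7 ends → S7 and S5 overlap.
S8 starts exactly when S7 ends (back-to-back, no overlap).
S8 starts before S5 ends → S5 and S8 overlap.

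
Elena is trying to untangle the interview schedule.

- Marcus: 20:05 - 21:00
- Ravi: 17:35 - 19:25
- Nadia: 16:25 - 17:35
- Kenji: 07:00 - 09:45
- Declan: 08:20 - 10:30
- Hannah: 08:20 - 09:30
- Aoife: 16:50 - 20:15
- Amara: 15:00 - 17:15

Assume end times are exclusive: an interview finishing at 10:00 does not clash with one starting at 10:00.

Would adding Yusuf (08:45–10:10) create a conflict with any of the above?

Kenji: starts 07:00 before Yusuf ends 10:10, and ends 09:45 after Yusuf starts 08:45 → overlap.
Hannah: starts 08:20 before Yusuf ends 10:10, and ends 09:30 after Yusuf starts 08:45 → overlap.
Declan: starts 08:20 before Yusuf ends 10:10, and ends 10:30 after Yusuf starts 08:45 → overlap.
Amara: starts 15:00 at or after Yusuf ends 10:10 → clear.
Nadia: starts 16:25 at or after Yusuf ends 10:10 → clear.
Aoife: starts 16:50 at or after Yusuf ends 10:10 → clear.
Ravi: starts 17:35 at or after Yusuf ends 10:10 → clear.
Marcus: starts 20:05 at or after Yusuf ends 10:10 → clear.
Yusuf overlaps Kenji, Hannah, Declan.

Yes — it overlaps Declan, Hannah, Kenji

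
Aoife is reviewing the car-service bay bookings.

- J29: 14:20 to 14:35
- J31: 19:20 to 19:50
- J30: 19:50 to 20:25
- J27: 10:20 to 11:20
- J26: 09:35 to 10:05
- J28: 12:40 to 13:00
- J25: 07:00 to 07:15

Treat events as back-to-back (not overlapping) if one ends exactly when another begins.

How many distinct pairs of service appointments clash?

0

Two intervals overlap when each starts before the other ends.
Sorted by start: J25, J26, J27, J28, J29, J31, J30.
J26 starts after J25 ends, so nothing later overlaps J25 either.
J27 starts after J26 ends, so nothing later overlaps J26 either.
J28 starts after J27 ends, so nothing later overlaps J27 either.
J29 starts after J28 ends, so nothing later overlaps J28 either.
J31 starts after J29 ends, so nothing later overlaps J29 either.
J30 starts exactly when J31 ends (back-to-back, no overlap).
No pair overlaps.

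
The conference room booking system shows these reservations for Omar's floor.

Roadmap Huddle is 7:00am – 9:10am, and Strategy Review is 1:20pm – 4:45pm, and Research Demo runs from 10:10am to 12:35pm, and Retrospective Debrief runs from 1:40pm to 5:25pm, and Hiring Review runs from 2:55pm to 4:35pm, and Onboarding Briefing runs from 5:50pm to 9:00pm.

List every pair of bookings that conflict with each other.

Hiring Review & Retrospective Debrief, Hiring Review & Strategy Review, Retrospective Debrief & Strategy Review

Sorted by start: Roadmap Huddle, Research Demo, Strategy Review, Retrospective Debrief, Hiring Review, Onboarding Briefing.
Research Demo starts after Roadmap Huddle ends, so nothing later overlaps Roadmap Huddle either.
Strategy Review starts after Research Demo ends, so nothing later overlaps Research Demo either.
Retrospective Debrief starts before Strategy Review ends → Strategy Review and Retrospective Debrief overlap.
Hiring Review starts before Strategy Review ends → Strategy Review and Hiring Review overlap.
Onboarding Briefing starts after Strategy Review ends.
Hiring Review starts before Retrospective Debrief ends → Retrospective Debrief and Hiring Review overlap.
Onboarding Briefing starts after Retrospective Debrief ends.
Onboarding Briefing starts after Hiring Review ends.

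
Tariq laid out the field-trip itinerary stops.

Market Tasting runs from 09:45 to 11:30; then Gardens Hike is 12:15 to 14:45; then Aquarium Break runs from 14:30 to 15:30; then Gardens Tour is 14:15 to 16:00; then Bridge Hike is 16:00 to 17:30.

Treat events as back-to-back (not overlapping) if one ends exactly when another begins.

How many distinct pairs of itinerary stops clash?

3

Two intervals overlap when each starts before the other ends.
Sorted by start: Market Tasting, Gardens Hike, Gardens Tour, Aquarium Break, Bridge Hike.
Gardens Hike starts after Market Tasting ends — done with Market Tasting.
Gardens Tour starts before Gardens Hike ends → Gardens Hike and Gardens Tour overlap.
Aquarium Break starts before Gardens Hike ends → Gardens Hike and Aquarium Break overlap.
Bridge Hike starts after Gardens Hike ends.
Aquarium Break starts before Gardens Tour ends → Gardens Tour and Aquarium Break overlap.
Bridge Hike starts exactly when Gardens Tour ends (back-to-back, no overlap).
Bridge Hike starts after Aquarium Break ends.
Overlapping pairs: Aquarium Break & Gardens Hike, Aquarium Break & Gardens Tour, Gardens Hike & Gardens Tour — 3 in total.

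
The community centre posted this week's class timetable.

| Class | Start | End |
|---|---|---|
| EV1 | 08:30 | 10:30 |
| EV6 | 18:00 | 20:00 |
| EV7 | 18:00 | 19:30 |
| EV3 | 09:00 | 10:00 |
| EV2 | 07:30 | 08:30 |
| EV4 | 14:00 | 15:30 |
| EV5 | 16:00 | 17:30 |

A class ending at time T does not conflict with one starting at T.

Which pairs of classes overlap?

EV1 & EV3, EV6 & EV7

Check each pair: they overlap iff neither finishes before the other starts.
Sorted by start: EV2, EV1, EV3, EV4, EV5, EV6, EV7.
EV1 starts exactly when EV2 ends (back-to-back, no overlap), so EV2 has no further overlaps.
EV3 starts before EV1 ends → EV1 and EV3 overlap.
EV4 starts after EV1 ends, so EV1 has no further overlaps.
EV4 starts after EV3 ends, so EV3 has no further overlaps.
EV5 starts after EV4 ends, so EV4 has no further overlaps.
EV6 starts after EV5 ends, so EV5 has no further overlaps.
EV7 starts before EV6 ends → EV6 and EV7 overlap.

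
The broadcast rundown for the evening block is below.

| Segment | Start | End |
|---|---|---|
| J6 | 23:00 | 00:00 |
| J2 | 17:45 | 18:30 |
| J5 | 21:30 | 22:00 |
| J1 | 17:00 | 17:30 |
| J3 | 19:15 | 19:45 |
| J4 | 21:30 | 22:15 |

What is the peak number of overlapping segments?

2

Sort all start/end points and keep a running count:
17:00 start J1 → 1
17:30 end J1 → 0
17:45 start J2 → 1
18:30 end J2 → 0
19:15 start J3 → 1
19:45 end J3 → 0
21:30 start J4 → 1
21:30 start J5 → 2
22:00 end J5 → 1
22:15 end J4 → 0
23:00 start J6 → 1
00:00 end J6 → 0
Peak is 2, at 21:30 (J4, J5).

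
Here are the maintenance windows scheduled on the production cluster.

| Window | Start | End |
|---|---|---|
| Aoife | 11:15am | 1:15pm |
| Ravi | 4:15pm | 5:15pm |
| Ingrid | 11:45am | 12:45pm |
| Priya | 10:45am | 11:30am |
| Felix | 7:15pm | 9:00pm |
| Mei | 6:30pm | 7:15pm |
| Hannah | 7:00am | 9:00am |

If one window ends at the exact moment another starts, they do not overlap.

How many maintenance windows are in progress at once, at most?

Walk through starts and ends in time order (an end at T is processed before a start at T):
7:00am start Hannah → 1
9:00am end Hannah → 0
10:45am start Priya → 1
11:15am start Aoife → 2
11:30am end Priya → 1
11:45am start Ingrid → 2
12:45pm end Ingrid → 1
1:15pm end Aoife → 0
4:15pm start Ravi → 1
5:15pm end Ravi → 0
6:30pm start Mei → 1
7:15pm end Mei → 0
7:15pm start Felix → 1
9:00pm end Felix → 0
Peak is 2, at 11:15am (Aoife, Priya).

2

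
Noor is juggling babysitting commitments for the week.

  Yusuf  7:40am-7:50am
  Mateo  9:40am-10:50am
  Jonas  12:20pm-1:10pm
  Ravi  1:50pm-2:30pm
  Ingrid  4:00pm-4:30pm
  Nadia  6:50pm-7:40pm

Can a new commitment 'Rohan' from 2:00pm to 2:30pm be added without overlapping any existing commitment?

No — it overlaps Ravi

Yusuf: ends 7:50am at or before Rohan starts 2:00pm → clear.
Mateo: ends 10:50am at or before Rohan starts 2:00pm → clear.
Jonas: ends 1:10pm at or before Rohan starts 2:00pm → clear.
Ravi: starts 1:50pm before Rohan ends 2:30pm, and ends 2:30pm after Rohan starts 2:00pm → overlap.
Ingrid: starts 4:00pm at or after Rohan ends 2:30pm → clear.
Nadia: starts 6:50pm at or after Rohan ends 2:30pm → clear.
Rohan overlaps Ravi.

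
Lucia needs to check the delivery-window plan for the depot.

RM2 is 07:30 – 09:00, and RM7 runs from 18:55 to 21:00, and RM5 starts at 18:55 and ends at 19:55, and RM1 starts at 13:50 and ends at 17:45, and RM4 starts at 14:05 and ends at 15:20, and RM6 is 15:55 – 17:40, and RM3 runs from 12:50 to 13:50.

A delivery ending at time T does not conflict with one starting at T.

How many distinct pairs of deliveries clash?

Sorted by start: RM2, RM3, RM1, RM4, RM6, RM5, RM7.
RM3 starts after RM2 ends; RM2 is clear from here.
RM1 starts exactly when RM3 ends (back-to-back, no overlap); RM3 is clear from here.
RM4 starts before RM1 ends → RM1 and RM4 overlap.
RM6 starts before RM1 ends → RM1 and RM6 overlap.
RM5 starts after RM1 ends; RM1 is clear from here.
RM6 starts after RM4 ends; RM4 is clear from here.
RM5 starts after RM6 ends; RM6 is clear from here.
RM7 starts before RM5 ends → RM5 and RM7 overlap.
Overlapping pairs: RM1 & RM4, RM1 & RM6, RM5 & RM7 — 3 in total.

3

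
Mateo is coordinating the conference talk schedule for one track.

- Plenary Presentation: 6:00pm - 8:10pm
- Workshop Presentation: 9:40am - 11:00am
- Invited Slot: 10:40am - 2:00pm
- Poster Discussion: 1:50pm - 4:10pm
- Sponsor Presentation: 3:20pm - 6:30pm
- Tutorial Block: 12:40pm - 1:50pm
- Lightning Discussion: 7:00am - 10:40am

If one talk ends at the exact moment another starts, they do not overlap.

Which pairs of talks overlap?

Invited Slot & Poster Discussion, Invited Slot & Tutorial Block, Invited Slot & Workshop Presentation, Lightning Discussion & Workshop Presentation, Plenary Presentation & Sponsor Presentation, Poster Discussion & Sponsor Presentation

Sorted by start: Lightning Discussion, Workshop Presentation, Invited Slot, Tutorial Block, Poster Discussion, Sponsor Presentation, Plenary Presentation.
Workshop Presentation starts before Lightning Discussion ends → Lightning Discussion and Workshop Presentation overlap.
Invited Slot starts exactly when Lightning Discussion ends (back-to-back, no overlap), so Lightning Discussion has no further overlaps.
Invited Slot starts before Workshop Presentation ends → Workshop Presentation and Invited Slot overlap.
Tutorial Block starts after Workshop Presentation ends, so Workshop Presentation has no further overlaps.
Tutorial Block starts before Invited Slot ends → Invited Slot and Tutorial Block overlap.
Poster Discussion starts before Invited Slot ends → Invited Slot and Poster Discussion overlap.
Sponsor Presentation starts after Invited Slot ends, so Invited Slot has no further overlaps.
Poster Discussion starts exactly when Tutorial Block ends (back-to-back, no overlap), so Tutorial Block has no further overlaps.
Sponsor Presentation starts before Poster Discussion ends → Poster Discussion and Sponsor Presentation overlap.
Plenary Presentation starts after Poster Discussion ends.
Plenary Presentation starts before Sponsor Presentation ends → Sponsor Presentation and Plenary Presentation overlap.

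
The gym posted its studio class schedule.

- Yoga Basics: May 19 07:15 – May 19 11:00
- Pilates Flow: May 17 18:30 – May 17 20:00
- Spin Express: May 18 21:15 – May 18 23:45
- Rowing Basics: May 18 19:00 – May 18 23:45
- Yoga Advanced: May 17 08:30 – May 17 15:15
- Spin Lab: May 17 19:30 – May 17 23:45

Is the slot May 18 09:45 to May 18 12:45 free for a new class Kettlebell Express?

Yoga Advanced: ends May 17 15:15 at or before Kettlebell Express starts May 18 09:45 → clear.
Pilates Flow: ends May 17 20:00 at or before Kettlebell Express starts May 18 09:45 → clear.
Spin Lab: ends May 17 23:45 at or before Kettlebell Express starts May 18 09:45 → clear.
Rowing Basics: starts May 18 19:00 at or after Kettlebell Express ends May 18 12:45 → clear.
Spin Express: starts May 18 21:15 at or after Kettlebell Express ends May 18 12:45 → clear.
Yoga Basics: starts May 19 07:15 at or after Kettlebell Express ends May 18 12:45 → clear.

Yes — the slot is free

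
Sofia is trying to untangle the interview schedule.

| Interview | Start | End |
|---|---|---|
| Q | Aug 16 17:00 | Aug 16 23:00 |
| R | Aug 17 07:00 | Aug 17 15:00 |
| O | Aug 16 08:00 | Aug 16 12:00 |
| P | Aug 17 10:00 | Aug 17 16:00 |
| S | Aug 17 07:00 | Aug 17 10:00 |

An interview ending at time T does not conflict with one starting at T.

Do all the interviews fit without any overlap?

No

Two intervals overlap when each starts before the other ends.
Sorted by start: O, Q, R, S, P.
Q starts after O ends, so O has no further overlaps.
R starts after Q ends, so Q has no further overlaps.
S starts before R ends → R and S overlap.
That's a conflict, so the schedule is not conflict-free.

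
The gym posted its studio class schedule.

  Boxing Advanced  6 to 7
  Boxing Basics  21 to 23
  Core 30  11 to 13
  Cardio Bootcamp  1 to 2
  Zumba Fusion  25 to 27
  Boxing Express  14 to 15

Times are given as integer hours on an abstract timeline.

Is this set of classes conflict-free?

Sorted by start: Cardio Bootcamp, Boxing Advanced, Core 30, Boxing Express, Boxing Basics, Zumba Fusion.
Boxing Advanced starts after Cardio Bootcamp ends — done with Cardio Bootcamp.
Core 30 starts after Boxing Advanced ends — done with Boxing Advanced.
Boxing Express starts after Core 30 ends — done with Core 30.
Boxing Basics starts after Boxing Express ends — done with Boxing Express.
Zumba Fusion starts after Boxing Basics ends.
Every pair is clear; the schedule has no overlaps.

Yes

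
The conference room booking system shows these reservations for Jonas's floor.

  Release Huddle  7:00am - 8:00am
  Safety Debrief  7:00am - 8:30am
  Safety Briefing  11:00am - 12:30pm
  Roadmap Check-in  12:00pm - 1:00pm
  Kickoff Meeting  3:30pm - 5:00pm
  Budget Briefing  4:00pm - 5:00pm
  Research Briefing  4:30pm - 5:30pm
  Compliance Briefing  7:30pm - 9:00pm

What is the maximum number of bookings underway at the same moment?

Sort all start/end points and keep a running count:
7:00am start Release Huddle → 1
7:00am start Safety Debrief → 2
8:00am end Release Huddle → 1
8:30am end Safety Debrief → 0
11:00am start Safety Briefing → 1
12:00pm start Roadmap Check-in → 2
12:30pm end Safety Briefing → 1
1:00pm end Roadmap Check-in → 0
3:30pm start Kickoff Meeting → 1
4:00pm start Budget Briefing → 2
4:30pm start Research Briefing → 3
5:00pm end Budget Briefing → 2
5:00pm end Kickoff Meeting → 1
5:30pm end Research Briefing → 0
7:30pm start Compliance Briefing → 1
9:00pm end Compliance Briefing → 0
Peak is 3, at 4:30pm (Budget Briefing, Kickoff Meeting, Research Briefing).

3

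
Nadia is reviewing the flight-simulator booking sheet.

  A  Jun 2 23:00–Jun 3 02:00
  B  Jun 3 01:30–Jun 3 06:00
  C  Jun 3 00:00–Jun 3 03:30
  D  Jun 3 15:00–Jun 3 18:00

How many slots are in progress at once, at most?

Sort all start/end points and keep a running count:
Jun 2 23:00 start A → 1
Jun 3 00:00 start C → 2
Jun 3 01:30 start B → 3
Jun 3 02:00 end A → 2
Jun 3 03:30 end C → 1
Jun 3 06:00 end B → 0
Jun 3 15:00 start D → 1
Jun 3 18:00 end D → 0
Peak is 3, at Jun 3 01:30 (A, B, C).

3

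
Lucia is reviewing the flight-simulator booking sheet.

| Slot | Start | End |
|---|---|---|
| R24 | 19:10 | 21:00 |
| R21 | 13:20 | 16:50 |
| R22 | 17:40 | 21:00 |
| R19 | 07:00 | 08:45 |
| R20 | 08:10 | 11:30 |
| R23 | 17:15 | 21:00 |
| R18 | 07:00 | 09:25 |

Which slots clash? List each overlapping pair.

R18 & R19, R18 & R20, R19 & R20, R22 & R23, R22 & R24, R23 & R24

Sorted by start: R18, R19, R20, R21, R23, R22, R24.
R19 starts before R18 ends → R18 and R19 overlap.
R20 starts before R18 ends → R18 and R20 overlap.
R21 starts after R18 ends, so R18 has no further overlaps.
R20 starts before R19 ends → R19 and R20 overlap.
R21 starts after R19 ends, so R19 has no further overlaps.
R21 starts after R20 ends, so R20 has no further overlaps.
R23 starts after R21 ends, so R21 has no further overlaps.
R22 starts before R23 ends → R23 and R22 overlap.
R24 starts before R23 ends → R23 and R24 overlap.
R24 starts before R22 ends → R22 and R24 overlap.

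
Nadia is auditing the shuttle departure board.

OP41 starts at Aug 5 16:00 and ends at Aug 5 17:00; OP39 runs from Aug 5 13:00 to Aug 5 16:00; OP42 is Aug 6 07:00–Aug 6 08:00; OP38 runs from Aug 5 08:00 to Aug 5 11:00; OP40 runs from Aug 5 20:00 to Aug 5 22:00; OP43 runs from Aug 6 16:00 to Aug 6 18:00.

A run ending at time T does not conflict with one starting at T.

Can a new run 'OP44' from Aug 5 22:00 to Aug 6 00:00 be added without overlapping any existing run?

Yes — the slot is free

OP38: ends Aug 5 11:00 at or before OP44 starts Aug 5 22:00 → clear.
OP39: ends Aug 5 16:00 at or before OP44 starts Aug 5 22:00 → clear.
OP41: ends Aug 5 17:00 at or before OP44 starts Aug 5 22:00 → clear.
OP40: ends Aug 5 22:00 at or before OP44 starts Aug 5 22:00 → clear.
OP42: starts Aug 6 07:00 at or after OP44 ends Aug 6 00:00 → clear.
OP43: starts Aug 6 16:00 at or after OP44 ends Aug 6 00:00 → clear.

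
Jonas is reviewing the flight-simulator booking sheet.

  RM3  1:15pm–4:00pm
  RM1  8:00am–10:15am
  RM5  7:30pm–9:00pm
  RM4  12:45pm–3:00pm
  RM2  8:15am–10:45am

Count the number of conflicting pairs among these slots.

Two intervals overlap when each starts before the other ends.
Sorted by start: RM1, RM2, RM4, RM3, RM5.
RM2 starts before RM1 ends → RM1 and RM2 overlap.
RM4 starts after RM1 ends — done with RM1.
RM4 starts after RM2 ends — done with RM2.
RM3 starts before RM4 ends → RM4 and RM3 overlap.
RM5 starts after RM4 ends.
RM5 starts after RM3 ends.
Overlapping pairs: RM1 & RM2, RM3 & RM4 — 2 in total.

2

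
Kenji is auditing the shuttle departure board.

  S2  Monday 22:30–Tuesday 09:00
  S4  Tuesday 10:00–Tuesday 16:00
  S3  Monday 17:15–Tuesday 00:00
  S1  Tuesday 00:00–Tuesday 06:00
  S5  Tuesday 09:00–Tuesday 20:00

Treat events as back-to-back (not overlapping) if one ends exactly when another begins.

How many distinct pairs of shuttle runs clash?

3

Sorted by start: S3, S2, S1, S5, S4.
S2 starts before S3 ends → S3 and S2 overlap.
S1 starts exactly when S3 ends (back-to-back, no overlap), so nothing later overlaps S3 either.
S1 starts before S2 ends → S2 and S1 overlap.
S5 starts exactly when S2 ends (back-to-back, no overlap), so nothing later overlaps S2 either.
S5 starts after S1 ends, so nothing later overlaps S1 either.
S4 starts before S5 ends → S5 and S4 overlap.
Overlapping pairs: S1 & S2, S2 & S3, S4 & S5 — 3 in total.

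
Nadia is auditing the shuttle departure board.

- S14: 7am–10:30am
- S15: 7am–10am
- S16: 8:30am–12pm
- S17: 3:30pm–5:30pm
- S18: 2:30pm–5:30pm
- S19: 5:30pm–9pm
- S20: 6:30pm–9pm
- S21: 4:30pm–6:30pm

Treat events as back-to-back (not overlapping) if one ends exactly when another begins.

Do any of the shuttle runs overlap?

Yes

Check each pair: they overlap iff neither finishes before the other starts.
Sorted by start: S14, S15, S16, S18, S17, S21, S19, S20.
S15 starts before S14 ends → S14 and S15 overlap.
That's a conflict, so the schedule is not conflict-free.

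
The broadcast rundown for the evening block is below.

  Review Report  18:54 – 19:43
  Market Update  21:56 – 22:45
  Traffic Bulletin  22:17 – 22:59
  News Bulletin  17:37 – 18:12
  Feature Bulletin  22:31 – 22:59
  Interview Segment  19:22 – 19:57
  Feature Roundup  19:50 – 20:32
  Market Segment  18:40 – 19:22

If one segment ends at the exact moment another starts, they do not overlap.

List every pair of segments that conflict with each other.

Sorted by start: News Bulletin, Market Segment, Review Report, Interview Segment, Feature Roundup, Market Update, Traffic Bulletin, Feature Bulletin.
Market Segment starts after News Bulletin ends — done with News Bulletin.
Review Report starts before Market Segment ends → Market Segment and Review Report overlap.
Interview Segment starts exactly when Market Segment ends (back-to-back, no overlap) — done with Market Segment.
Interview Segment starts before Review Report ends → Review Report and Interview Segment overlap.
Feature Roundup starts after Review Report ends — done with Review Report.
Feature Roundup starts before Interview Segment ends → Interview Segment and Feature Roundup overlap.
Market Update starts after Interview Segment ends — done with Interview Segment.
Market Update starts after Feature Roundup ends — done with Feature Roundup.
Traffic Bulletin starts before Market Update ends → Market Update and Traffic Bulletin overlap.
Feature Bulletin starts before Market Update ends → Market Update and Feature Bulletin overlap.
Feature Bulletin starts before Traffic Bulletin ends → Traffic Bulletin and Feature Bulletin overlap.

Feature Bulletin & Market Update, Feature Bulletin & Traffic Bulletin, Feature Roundup & Interview Segment, Interview Segment & Review Report, Market Segment & Review Report, Market Update & Traffic Bulletin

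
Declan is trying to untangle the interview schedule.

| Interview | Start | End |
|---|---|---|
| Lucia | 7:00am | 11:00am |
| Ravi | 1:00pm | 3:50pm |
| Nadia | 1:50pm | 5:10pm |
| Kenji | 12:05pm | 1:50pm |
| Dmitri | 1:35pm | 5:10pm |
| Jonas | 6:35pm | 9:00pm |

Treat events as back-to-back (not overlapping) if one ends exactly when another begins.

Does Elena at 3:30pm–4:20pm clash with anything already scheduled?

Yes — it overlaps Dmitri, Nadia, Ravi

Lucia: ends 11:00am at or before Elena starts 3:30pm → clear.
Kenji: ends 1:50pm at or before Elena starts 3:30pm → clear.
Ravi: starts 1:00pm before Elena ends 4:20pm, and ends 3:50pm after Elena starts 3:30pm → overlap.
Dmitri: starts 1:35pm before Elena ends 4:20pm, and ends 5:10pm after Elena starts 3:30pm → overlap.
Nadia: starts 1:50pm before Elena ends 4:20pm, and ends 5:10pm after Elena starts 3:30pm → overlap.
Jonas: starts 6:35pm at or after Elena ends 4:20pm → clear.
Elena overlaps Ravi, Nadia, Dmitri.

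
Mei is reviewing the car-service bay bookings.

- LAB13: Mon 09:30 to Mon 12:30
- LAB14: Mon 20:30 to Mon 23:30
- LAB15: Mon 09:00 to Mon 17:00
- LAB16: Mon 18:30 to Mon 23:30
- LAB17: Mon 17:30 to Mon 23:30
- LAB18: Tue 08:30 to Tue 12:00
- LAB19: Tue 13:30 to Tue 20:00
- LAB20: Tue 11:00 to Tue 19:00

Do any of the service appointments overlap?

Two intervals overlap when each starts before the other ends.
Sorted by start: LAB15, LAB13, LAB17, LAB16, LAB14, LAB18, LAB20, LAB19.
LAB13 starts before LAB15 ends → LAB15 and LAB13 overlap.
That's a conflict, so the schedule is not conflict-free.

Yes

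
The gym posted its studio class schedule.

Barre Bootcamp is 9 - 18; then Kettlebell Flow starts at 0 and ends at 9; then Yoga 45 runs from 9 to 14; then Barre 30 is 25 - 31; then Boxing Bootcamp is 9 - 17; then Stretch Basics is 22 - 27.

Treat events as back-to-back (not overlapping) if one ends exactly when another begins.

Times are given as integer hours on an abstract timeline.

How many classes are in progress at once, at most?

3

Sweep the timeline, counting +1 at each start and −1 at each end (ends before starts at a tie):
0 start Kettlebell Flow → 1
9 end Kettlebell Flow → 0
9 start Barre Bootcamp → 1
9 start Boxing Bootcamp → 2
9 start Yoga 45 → 3
14 end Yoga 45 → 2
17 end Boxing Bootcamp → 1
18 end Barre Bootcamp → 0
22 start Stretch Basics → 1
25 start Barre 30 → 2
27 end Stretch Basics → 1
31 end Barre 30 → 0
Peak is 3, at 9 (Barre Bootcamp, Boxing Bootcamp, Yoga 45).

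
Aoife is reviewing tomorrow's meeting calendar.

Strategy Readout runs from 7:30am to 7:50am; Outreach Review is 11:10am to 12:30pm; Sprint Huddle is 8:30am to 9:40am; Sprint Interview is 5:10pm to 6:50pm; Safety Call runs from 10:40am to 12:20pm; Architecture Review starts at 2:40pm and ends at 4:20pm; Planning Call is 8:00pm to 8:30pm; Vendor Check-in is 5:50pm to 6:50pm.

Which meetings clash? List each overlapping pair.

Sorted by start: Strategy Readout, Sprint Huddle, Safety Call, Outreach Review, Architecture Review, Sprint Interview, Vendor Check-in, Planning Call.
Sprint Huddle starts after Strategy Readout ends, so Strategy Readout has no further overlaps.
Safety Call starts after Sprint Huddle ends, so Sprint Huddle has no further overlaps.
Outreach Review starts before Safety Call ends → Safety Call and Outreach Review overlap.
Architecture Review starts after Safety Call ends, so Safety Call has no further overlaps.
Architecture Review starts after Outreach Review ends, so Outreach Review has no further overlaps.
Sprint Interview starts after Architecture Review ends, so Architecture Review has no further overlaps.
Vendor Check-in starts before Sprint Interview ends → Sprint Interview and Vendor Check-in overlap.
Planning Call starts after Sprint Interview ends.
Planning Call starts after Vendor Check-in ends.

Outreach Review & Safety Call, Sprint Interview & Vendor Check-in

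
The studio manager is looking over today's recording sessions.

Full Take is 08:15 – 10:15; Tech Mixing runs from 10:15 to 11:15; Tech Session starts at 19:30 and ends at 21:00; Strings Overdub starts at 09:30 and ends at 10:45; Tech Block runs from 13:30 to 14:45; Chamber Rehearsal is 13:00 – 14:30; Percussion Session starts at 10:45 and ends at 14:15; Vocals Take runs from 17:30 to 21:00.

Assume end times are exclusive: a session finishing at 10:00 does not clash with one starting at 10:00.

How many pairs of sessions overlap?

7

Check each pair: they overlap iff neither finishes before the other starts.
Sorted by start: Full Take, Strings Overdub, Tech Mixing, Percussion Session, Chamber Rehearsal, Tech Block, Vocals Take, Tech Session.
Strings Overdub starts before Full Take ends → Full Take and Strings Overdub overlap.
Tech Mixing starts exactly when Full Take ends (back-to-back, no overlap); Full Take is clear from here.
Tech Mixing starts before Strings Overdub ends → Strings Overdub and Tech Mixing overlap.
Percussion Session starts exactly when Strings Overdub ends (back-to-back, no overlap); Strings Overdub is clear from here.
Percussion Session starts before Tech Mixing ends → Tech Mixing and Percussion Session overlap.
Chamber Rehearsal starts after Tech Mixing ends; Tech Mixing is clear from here.
Chamber Rehearsal starts before Percussion Session ends → Percussion Session and Chamber Rehearsal overlap.
Tech Block starts before Percussion Session ends → Percussion Session and Tech Block overlap.
Vocals Take starts after Percussion Session ends; Percussion Session is clear from here.
Tech Block starts before Chamber Rehearsal ends → Chamber Rehearsal and Tech Block overlap.
Vocals Take starts after Chamber Rehearsal ends; Chamber Rehearsal is clear from here.
Vocals Take starts after Tech Block ends; Tech Block is clear from here.
Tech Session starts before Vocals Take ends → Vocals Take and Tech Session overlap.
Overlapping pairs: Chamber Rehearsal & Percussion Session, Chamber Rehearsal & Tech Block, Full Take & Strings Overdub, Percussion Session & Tech Block, Percussion Session & Tech Mixing, Strings Overdub & Tech Mixing, Tech Session & Vocals Take — 7 in total.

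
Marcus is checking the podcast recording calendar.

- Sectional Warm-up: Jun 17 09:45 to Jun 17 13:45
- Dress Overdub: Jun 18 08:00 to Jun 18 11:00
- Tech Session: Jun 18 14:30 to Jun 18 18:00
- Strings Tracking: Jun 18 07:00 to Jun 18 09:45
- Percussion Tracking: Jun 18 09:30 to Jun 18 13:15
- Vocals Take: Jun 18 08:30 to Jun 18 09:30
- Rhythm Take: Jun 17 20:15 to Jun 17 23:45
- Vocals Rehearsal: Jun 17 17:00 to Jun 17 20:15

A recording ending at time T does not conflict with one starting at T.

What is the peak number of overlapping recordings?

3

Sort all start/end points and keep a running count:
Jun 17 09:45 start Sectional Warm-up → 1
Jun 17 13:45 end Sectional Warm-up → 0
Jun 17 17:00 start Vocals Rehearsal → 1
Jun 17 20:15 end Vocals Rehearsal → 0
Jun 17 20:15 start Rhythm Take → 1
Jun 17 23:45 end Rhythm Take → 0
Jun 18 07:00 start Strings Tracking → 1
Jun 18 08:00 start Dress Overdub → 2
Jun 18 08:30 start Vocals Take → 3
Jun 18 09:30 end Vocals Take → 2
Jun 18 09:30 start Percussion Tracking → 3
Jun 18 09:45 end Strings Tracking → 2
Jun 18 11:00 end Dress Overdub → 1
Jun 18 13:15 end Percussion Tracking → 0
Jun 18 14:30 start Tech Session → 1
Jun 18 18:00 end Tech Session → 0
Peak is 3, at Jun 18 08:30 (Dress Overdub, Strings Tracking, Vocals Take).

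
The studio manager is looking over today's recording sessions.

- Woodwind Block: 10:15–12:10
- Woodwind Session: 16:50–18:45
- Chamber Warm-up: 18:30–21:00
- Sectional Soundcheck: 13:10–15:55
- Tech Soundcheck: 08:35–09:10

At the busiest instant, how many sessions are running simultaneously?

Walk through starts and ends in time order (an end at T is processed before a start at T):
08:35 start Tech Soundcheck → 1
09:10 end Tech Soundcheck → 0
10:15 start Woodwind Block → 1
12:10 end Woodwind Block → 0
13:10 start Sectional Soundcheck → 1
15:55 end Sectional Soundcheck → 0
16:50 start Woodwind Session → 1
18:30 start Chamber Warm-up → 2
18:45 end Woodwind Session → 1
21:00 end Chamber Warm-up → 0
Peak is 2, at 18:30 (Chamber Warm-up, Woodwind Session).

2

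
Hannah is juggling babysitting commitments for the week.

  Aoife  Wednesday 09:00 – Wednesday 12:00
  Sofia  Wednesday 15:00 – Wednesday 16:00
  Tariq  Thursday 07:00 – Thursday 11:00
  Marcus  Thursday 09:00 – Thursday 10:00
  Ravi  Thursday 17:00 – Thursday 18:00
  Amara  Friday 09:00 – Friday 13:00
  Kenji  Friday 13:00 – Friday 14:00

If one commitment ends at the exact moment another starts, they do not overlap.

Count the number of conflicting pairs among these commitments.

1

Check each pair: they overlap iff neither finishes before the other starts.
Sorted by start: Aoife, Sofia, Tariq, Marcus, Ravi, Amara, Kenji.
Sofia starts after Aoife ends — done with Aoife.
Tariq starts after Sofia ends — done with Sofia.
Marcus starts before Tariq ends → Tariq and Marcus overlap.
Ravi starts after Tariq ends — done with Tariq.
Ravi starts after Marcus ends — done with Marcus.
Amara starts after Ravi ends — done with Ravi.
Kenji starts exactly when Amara ends (back-to-back, no overlap).
Overlapping pairs: Marcus & Tariq — 1 in total.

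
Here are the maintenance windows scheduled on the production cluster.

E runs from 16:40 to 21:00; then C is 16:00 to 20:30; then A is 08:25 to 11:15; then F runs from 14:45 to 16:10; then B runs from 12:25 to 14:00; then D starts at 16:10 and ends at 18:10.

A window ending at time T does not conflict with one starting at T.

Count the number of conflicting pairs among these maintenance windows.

Sorted by start: A, B, F, C, D, E.
B starts after A ends — done with A.
F starts after B ends — done with B.
C starts before F ends → F and C overlap.
D starts exactly when F ends (back-to-back, no overlap) — done with F.
D starts before C ends → C and D overlap.
E starts before C ends → C and E overlap.
E starts before D ends → D and E overlap.
Overlapping pairs: C & D, C & E, C & F, D & E — 4 in total.

4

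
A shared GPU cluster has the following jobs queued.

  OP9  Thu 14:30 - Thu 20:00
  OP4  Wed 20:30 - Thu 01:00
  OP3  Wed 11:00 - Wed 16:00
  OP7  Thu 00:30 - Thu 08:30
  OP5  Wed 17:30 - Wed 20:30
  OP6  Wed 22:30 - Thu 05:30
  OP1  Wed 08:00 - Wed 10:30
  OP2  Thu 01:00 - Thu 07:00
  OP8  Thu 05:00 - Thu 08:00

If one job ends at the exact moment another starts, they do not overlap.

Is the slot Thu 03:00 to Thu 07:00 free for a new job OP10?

OP1: ends Wed 10:30 at or before OP10 starts Thu 03:00 → clear.
OP3: ends Wed 16:00 at or before OP10 starts Thu 03:00 → clear.
OP5: ends Wed 20:30 at or before OP10 starts Thu 03:00 → clear.
OP4: ends Thu 01:00 at or before OP10 starts Thu 03:00 → clear.
OP6: starts Wed 22:30 before OP10 ends Thu 07:00, and ends Thu 05:30 after OP10 starts Thu 03:00 → overlap.
OP7: starts Thu 00:30 before OP10 ends Thu 07:00, and ends Thu 08:30 after OP10 starts Thu 03:00 → overlap.
OP2: starts Thu 01:00 before OP10 ends Thu 07:00, and ends Thu 07:00 after OP10 starts Thu 03:00 → overlap.
OP8: starts Thu 05:00 before OP10 ends Thu 07:00, and ends Thu 08:00 after OP10 starts Thu 03:00 → overlap.
OP9: starts Thu 14:30 at or after OP10 ends Thu 07:00 → clear.
OP10 overlaps OP2, OP6, OP7, OP8.

No — it overlaps OP2, OP6, OP7, OP8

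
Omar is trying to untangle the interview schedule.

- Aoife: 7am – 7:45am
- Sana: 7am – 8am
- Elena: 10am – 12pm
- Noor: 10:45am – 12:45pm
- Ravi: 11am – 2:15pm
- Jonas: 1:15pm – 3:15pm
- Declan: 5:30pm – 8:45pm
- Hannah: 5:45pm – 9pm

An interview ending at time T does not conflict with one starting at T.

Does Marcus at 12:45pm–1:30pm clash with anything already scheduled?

Aoife: ends 7:45am at or before Marcus starts 12:45pm → clear.
Sana: ends 8am at or before Marcus starts 12:45pm → clear.
Elena: ends 12pm at or before Marcus starts 12:45pm → clear.
Noor: ends 12:45pm at or before Marcus starts 12:45pm → clear.
Ravi: starts 11am before Marcus ends 1:30pm, and ends 2:15pm after Marcus starts 12:45pm → overlap.
Jonas: starts 1:15pm before Marcus ends 1:30pm, and ends 3:15pm after Marcus starts 12:45pm → overlap.
Declan: starts 5:30pm at or after Marcus ends 1:30pm → clear.
Hannah: starts 5:45pm at or after Marcus ends 1:30pm → clear.
Marcus overlaps Ravi, Jonas.

Yes — it overlaps Jonas, Ravi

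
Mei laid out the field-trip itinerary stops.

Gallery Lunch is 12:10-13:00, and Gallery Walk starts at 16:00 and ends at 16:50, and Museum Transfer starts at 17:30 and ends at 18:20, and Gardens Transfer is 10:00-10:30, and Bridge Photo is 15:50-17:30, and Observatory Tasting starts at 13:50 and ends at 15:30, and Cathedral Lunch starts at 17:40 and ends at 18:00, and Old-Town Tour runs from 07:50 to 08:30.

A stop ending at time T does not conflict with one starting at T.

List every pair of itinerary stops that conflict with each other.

Bridge Photo & Gallery Walk, Cathedral Lunch & Museum Transfer

Sorted by start: Old-Town Tour, Gardens Transfer, Gallery Lunch, Observatory Tasting, Bridge Photo, Gallery Walk, Museum Transfer, Cathedral Lunch.
Gardens Transfer starts after Old-Town Tour ends, so Old-Town Tour has no further overlaps.
Gallery Lunch starts after Gardens Transfer ends, so Gardens Transfer has no further overlaps.
Observatory Tasting starts after Gallery Lunch ends, so Gallery Lunch has no further overlaps.
Bridge Photo starts after Observatory Tasting ends, so Observatory Tasting has no further overlaps.
Gallery Walk starts before Bridge Photo ends → Bridge Photo and Gallery Walk overlap.
Museum Transfer starts exactly when Bridge Photo ends (back-to-back, no overlap), so Bridge Photo has no further overlaps.
Museum Transfer starts after Gallery Walk ends, so Gallery Walk has no further overlaps.
Cathedral Lunch starts before Museum Transfer ends → Museum Transfer and Cathedral Lunch overlap.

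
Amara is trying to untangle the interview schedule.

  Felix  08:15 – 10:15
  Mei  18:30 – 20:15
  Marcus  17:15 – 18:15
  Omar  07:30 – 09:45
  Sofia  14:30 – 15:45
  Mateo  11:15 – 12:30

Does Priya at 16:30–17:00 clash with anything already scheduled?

Omar: ends 09:45 at or before Priya starts 16:30 → clear.
Felix: ends 10:15 at or before Priya starts 16:30 → clear.
Mateo: ends 12:30 at or before Priya starts 16:30 → clear.
Sofia: ends 15:45 at or before Priya starts 16:30 → clear.
Marcus: starts 17:15 at or after Priya ends 17:00 → clear.
Mei: starts 18:30 at or after Priya ends 17:00 → clear.

No — it doesn't clash with anything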